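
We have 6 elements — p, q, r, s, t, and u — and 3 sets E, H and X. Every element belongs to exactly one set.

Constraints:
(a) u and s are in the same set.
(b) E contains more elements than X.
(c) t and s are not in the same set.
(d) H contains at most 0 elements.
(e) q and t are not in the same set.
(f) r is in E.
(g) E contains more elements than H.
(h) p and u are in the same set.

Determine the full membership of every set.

E = {p, q, r, s, u}; H = {}; X = {t}

From (f): r ∈ E.
(d): H already has 0, so the rest are out.
Suppose p ∉ E: no assignment then satisfies all the clues, so p ∈ E.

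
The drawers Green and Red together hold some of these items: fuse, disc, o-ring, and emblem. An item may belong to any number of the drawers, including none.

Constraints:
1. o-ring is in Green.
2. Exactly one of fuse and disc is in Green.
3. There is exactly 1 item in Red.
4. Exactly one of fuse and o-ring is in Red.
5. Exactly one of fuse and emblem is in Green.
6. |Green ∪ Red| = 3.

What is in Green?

Green = {disc, emblem, o-ring}

From (1): o-ring ∈ Green.
Suppose fuse ∈ Green: no assignment then satisfies all the clues, so fuse ∉ Green.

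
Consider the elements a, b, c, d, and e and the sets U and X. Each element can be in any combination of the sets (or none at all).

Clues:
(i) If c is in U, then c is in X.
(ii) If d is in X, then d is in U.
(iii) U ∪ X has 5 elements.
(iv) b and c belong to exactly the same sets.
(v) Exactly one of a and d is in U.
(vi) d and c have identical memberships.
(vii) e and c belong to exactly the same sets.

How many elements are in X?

5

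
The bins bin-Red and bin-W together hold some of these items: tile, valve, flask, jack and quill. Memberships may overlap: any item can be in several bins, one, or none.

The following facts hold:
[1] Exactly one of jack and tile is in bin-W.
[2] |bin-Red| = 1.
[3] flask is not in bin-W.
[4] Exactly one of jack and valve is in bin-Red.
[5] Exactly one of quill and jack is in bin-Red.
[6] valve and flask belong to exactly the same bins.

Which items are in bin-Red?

bin-Red = {jack}

From (3): flask ∉ bin-W.
(6): valve matches flask: valve ∉ bin-W.
Suppose tile ∈ bin-Red: no assignment then satisfies all the clues, so tile ∉ bin-Red.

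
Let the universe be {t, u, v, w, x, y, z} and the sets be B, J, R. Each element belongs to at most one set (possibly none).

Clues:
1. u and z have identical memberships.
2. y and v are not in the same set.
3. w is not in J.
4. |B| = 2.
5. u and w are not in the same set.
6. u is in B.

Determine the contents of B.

From (3): w ∉ J.
From (6): u ∈ B.
(1): z matches u: z ∈ B.
(4): B already has 2, so the rest are out.

B = {u, z}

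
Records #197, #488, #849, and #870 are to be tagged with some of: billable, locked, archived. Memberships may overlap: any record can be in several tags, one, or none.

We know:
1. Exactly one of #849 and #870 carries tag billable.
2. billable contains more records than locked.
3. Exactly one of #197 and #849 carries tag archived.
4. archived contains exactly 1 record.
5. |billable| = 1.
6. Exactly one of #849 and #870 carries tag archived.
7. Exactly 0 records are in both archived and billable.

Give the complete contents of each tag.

billable = {#870}; locked = {}; archived = {#849}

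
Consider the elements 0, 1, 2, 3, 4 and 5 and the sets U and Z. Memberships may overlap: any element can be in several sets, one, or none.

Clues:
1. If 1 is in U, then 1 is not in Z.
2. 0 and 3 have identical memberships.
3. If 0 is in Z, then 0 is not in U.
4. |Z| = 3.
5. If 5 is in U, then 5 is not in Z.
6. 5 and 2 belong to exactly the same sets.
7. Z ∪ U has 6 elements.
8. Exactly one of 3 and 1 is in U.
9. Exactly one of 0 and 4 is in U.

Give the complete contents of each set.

U = {1, 2, 4, 5}; Z = {0, 3, 4}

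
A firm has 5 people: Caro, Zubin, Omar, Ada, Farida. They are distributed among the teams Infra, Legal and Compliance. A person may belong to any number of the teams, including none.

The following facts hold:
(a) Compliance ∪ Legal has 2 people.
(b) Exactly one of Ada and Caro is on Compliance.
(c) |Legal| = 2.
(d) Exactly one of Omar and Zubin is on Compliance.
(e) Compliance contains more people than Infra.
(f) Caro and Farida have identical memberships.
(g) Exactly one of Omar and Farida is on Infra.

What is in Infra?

Infra = {Omar}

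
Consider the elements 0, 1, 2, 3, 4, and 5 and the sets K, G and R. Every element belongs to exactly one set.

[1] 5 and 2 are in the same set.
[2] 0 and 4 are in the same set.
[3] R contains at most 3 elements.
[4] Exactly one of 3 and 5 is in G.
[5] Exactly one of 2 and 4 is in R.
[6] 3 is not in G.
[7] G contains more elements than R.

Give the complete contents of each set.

K = {3}; G = {1, 2, 5}; R = {0, 4}

From (6): 3 ∉ G.
(4) (exactly one): 5 ∈ G.
(1): 2 matches 5: 2 ∉ K.
(1): 2 matches 5: 2 ∈ G.
(5) (exactly one): 4 ∈ R.
(2): 0 matches 4: 0 ∉ K.
(2): 0 matches 4: 0 ∉ G.
(2): 0 matches 4: 0 ∈ R.
Suppose 1 ∈ K: no assignment then satisfies all the clues, so 1 ∉ K.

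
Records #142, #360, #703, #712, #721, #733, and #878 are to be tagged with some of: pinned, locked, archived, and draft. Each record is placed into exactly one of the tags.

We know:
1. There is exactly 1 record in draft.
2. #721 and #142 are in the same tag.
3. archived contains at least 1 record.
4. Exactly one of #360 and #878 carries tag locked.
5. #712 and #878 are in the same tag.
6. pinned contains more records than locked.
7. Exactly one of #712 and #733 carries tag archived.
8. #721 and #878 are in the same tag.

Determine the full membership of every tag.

pinned = {#142, #712, #721, #878}; locked = {#360}; archived = {#733}; draft = {#703}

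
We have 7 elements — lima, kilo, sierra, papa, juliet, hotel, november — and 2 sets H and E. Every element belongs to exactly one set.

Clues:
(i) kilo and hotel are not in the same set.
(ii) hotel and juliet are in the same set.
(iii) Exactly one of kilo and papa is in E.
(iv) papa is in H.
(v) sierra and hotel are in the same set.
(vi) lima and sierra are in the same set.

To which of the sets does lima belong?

From (iv): papa ∈ H.
(iii) (exactly one): kilo ∈ E.
(i): hotel ∉ E.
(ii): juliet matches hotel: juliet ∉ E.
(v): sierra matches hotel: sierra ∉ E.
(vi): lima matches sierra: lima ∉ E.
Only one set left: lima ∈ H.
Only one set left: sierra ∈ H.
Only one set left: juliet ∈ H.
Only one set left: hotel ∈ H.

lima: H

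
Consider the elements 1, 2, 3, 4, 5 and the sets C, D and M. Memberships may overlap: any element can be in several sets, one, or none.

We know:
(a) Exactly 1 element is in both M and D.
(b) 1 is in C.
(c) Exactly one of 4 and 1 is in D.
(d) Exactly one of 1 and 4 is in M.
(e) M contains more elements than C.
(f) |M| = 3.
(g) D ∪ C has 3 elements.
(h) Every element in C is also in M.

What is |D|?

2

From (b): 1 ∈ C.
(h) with 1 ∈ C: 1 ∈ M.
(d) (exactly one): 4 ∉ M.
(h) contrapositive: 4 ∉ C.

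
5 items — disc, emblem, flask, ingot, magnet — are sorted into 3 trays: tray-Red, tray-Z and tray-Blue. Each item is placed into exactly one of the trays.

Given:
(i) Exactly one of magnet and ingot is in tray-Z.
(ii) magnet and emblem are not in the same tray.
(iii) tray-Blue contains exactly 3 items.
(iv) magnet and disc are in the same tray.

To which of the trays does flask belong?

flask: tray-Blue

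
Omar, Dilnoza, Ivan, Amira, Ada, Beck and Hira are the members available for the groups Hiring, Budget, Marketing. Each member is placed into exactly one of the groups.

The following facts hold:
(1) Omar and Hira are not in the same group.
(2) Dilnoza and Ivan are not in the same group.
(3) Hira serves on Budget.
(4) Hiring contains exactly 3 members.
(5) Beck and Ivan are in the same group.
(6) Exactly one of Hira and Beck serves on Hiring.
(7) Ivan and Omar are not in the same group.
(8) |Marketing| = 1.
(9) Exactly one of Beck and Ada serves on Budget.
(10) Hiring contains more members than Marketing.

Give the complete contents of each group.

Hiring = {Amira, Beck, Ivan}; Budget = {Ada, Dilnoza, Hira}; Marketing = {Omar}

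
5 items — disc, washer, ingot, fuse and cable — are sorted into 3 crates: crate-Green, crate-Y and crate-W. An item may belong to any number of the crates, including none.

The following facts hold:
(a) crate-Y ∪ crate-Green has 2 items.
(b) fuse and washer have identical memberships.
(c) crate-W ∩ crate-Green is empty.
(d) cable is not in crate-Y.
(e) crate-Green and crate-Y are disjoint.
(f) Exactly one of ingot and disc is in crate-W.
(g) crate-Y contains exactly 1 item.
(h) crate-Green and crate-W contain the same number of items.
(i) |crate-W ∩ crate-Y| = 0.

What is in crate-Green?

crate-Green = {cable}

From (d): cable ∉ crate-Y.
Suppose disc ∈ crate-Green: no assignment then satisfies all the clues, so disc ∉ crate-Green.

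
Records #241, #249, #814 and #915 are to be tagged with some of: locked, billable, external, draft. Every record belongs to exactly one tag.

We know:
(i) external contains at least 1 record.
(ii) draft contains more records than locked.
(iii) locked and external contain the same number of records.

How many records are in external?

1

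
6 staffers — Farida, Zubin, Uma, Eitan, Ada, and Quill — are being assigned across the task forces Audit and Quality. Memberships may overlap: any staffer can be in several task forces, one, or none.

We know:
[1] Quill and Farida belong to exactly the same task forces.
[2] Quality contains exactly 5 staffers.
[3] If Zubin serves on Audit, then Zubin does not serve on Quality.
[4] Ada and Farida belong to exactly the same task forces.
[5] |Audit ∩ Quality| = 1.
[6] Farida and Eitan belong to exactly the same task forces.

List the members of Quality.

Quality = {Ada, Eitan, Farida, Quill, Uma}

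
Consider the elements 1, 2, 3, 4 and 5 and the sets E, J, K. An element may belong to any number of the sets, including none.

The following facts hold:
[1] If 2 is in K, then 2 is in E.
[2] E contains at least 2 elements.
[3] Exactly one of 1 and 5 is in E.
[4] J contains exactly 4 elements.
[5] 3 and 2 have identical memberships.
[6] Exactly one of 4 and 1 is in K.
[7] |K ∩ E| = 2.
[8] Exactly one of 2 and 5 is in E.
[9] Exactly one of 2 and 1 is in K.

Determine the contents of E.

E = {1, 2, 3}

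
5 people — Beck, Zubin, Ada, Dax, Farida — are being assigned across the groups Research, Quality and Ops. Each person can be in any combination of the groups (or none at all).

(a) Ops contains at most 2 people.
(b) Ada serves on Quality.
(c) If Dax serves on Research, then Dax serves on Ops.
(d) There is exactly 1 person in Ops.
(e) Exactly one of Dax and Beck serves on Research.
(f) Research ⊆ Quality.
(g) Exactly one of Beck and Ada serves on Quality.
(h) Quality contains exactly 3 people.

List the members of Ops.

Ops = {Dax}

From (b): Ada ∈ Quality.
(g) (exactly one): Beck ∉ Quality.
(f) contrapositive: Beck ∉ Research.
(e) (exactly one): Dax ∈ Research.
(f) with Dax ∈ Research: Dax ∈ Quality.
(c): Dax ∈ Ops.
(d): Ops already has 1, so the rest are out.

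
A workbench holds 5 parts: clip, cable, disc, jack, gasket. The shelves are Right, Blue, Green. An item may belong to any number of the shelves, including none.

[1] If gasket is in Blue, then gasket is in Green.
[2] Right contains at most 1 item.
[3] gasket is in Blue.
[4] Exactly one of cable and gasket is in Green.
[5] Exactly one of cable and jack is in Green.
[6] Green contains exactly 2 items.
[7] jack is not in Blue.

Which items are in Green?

From (3): gasket ∈ Blue.
From (7): jack ∉ Blue.
(1): gasket ∈ Green.
(4) (exactly one): cable ∉ Green.
(5) (exactly one): jack ∈ Green.
(6): Green already has 2, so the rest are out.

Green = {gasket, jack}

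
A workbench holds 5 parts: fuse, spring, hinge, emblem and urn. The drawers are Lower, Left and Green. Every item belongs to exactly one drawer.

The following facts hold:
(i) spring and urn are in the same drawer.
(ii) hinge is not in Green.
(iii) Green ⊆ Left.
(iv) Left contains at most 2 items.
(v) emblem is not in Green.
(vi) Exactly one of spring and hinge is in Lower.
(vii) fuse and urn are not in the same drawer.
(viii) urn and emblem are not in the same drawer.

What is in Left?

From (ii): hinge ∉ Green.
From (v): emblem ∉ Green.
Suppose fuse ∈ Left: no assignment then satisfies all the clues, so fuse ∉ Left.

Left = {spring, urn}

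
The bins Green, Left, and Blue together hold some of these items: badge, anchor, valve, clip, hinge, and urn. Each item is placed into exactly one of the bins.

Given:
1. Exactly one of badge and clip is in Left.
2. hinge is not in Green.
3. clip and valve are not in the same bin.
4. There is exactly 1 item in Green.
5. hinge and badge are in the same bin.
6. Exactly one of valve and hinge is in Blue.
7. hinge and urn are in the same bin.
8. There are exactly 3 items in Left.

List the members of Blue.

Blue = {anchor, valve}

From (2): hinge ∉ Green.
(5): badge matches hinge: badge ∉ Green.
(7): urn matches hinge: urn ∉ Green.
Suppose badge ∈ Blue: no assignment then satisfies all the clues, so badge ∉ Blue.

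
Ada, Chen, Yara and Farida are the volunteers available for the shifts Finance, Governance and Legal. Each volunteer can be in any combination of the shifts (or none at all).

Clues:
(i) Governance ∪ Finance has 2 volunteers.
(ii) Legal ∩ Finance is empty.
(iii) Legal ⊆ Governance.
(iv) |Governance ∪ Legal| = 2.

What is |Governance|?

2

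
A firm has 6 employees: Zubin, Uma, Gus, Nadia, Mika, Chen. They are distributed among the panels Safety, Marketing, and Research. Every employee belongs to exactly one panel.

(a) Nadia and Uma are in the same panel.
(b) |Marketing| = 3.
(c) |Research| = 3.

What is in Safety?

Safety = {}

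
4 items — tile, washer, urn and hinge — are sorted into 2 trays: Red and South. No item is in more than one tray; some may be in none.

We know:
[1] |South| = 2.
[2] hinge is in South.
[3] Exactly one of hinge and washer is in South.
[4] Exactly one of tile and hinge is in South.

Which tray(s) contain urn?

urn: South

From (2): hinge ∈ South.
(3) (exactly one): washer ∉ South.
(4) (exactly one): tile ∉ South.
(1): only 2 candidates remain for South, so all are in.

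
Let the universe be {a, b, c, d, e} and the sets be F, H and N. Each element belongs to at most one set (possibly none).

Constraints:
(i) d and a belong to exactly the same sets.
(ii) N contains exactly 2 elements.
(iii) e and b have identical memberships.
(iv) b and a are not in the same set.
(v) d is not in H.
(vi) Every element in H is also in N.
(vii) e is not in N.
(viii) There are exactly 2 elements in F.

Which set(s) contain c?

c: none

From (v): d ∉ H.
From (vii): e ∉ N.
(i): a matches d: a ∉ H.
(iii): b matches e: b ∉ N.
(vi) contrapositive: b ∉ H.
(vi) contrapositive: e ∉ H.
Suppose c ∈ F: no assignment then satisfies all the clues, so c ∉ F.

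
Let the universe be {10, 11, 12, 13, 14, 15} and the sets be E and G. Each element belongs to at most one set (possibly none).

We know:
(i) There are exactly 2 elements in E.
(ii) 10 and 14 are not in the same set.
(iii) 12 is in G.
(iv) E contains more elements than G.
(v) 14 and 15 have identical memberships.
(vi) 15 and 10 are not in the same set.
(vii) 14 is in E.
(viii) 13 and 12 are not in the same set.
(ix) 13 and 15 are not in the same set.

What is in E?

E = {14, 15}

From (iii): 12 ∈ G.
From (vii): 14 ∈ E.
(ii): 10 ∉ E.
(v): 15 matches 14: 15 ∈ E.
(viii): 13 ∉ G.
(ix): 13 ∉ E.
(i): E already has 2, so the rest are out.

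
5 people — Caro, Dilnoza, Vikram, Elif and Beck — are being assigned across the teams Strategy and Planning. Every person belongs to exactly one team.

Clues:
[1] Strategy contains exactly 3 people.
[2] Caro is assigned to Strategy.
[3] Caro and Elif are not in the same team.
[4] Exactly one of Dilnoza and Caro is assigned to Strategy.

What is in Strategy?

From (2): Caro ∈ Strategy.
(3): Elif ∉ Strategy.
(4) (exactly one): Dilnoza ∉ Strategy.
Only one team left: Dilnoza ∈ Planning.
Only one team left: Elif ∈ Planning.
(1): only 3 candidates remain for Strategy, so all are in.

Strategy = {Beck, Caro, Vikram}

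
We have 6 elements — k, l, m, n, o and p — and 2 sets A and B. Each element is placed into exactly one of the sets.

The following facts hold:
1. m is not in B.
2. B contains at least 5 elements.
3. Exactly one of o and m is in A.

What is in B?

B = {k, l, n, o, p}

From (1): m ∉ B.
(2): only 5 candidates remain for B, so all are in.
(3) (exactly one): m ∈ A.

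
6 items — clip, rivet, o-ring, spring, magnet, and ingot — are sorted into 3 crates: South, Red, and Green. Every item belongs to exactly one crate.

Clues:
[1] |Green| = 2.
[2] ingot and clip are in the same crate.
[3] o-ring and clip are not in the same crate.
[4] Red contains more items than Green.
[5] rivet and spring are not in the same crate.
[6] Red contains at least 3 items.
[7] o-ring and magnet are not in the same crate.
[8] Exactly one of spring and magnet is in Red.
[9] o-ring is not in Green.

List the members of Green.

Green = {magnet, rivet}

From (9): o-ring ∉ Green.
Suppose clip ∈ Green: no assignment then satisfies all the clues, so clip ∉ Green.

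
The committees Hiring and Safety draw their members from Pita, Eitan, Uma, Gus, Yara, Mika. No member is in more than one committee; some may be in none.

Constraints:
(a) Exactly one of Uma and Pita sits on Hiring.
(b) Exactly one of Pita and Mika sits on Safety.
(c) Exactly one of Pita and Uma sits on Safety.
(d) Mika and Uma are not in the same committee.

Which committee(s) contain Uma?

Uma: Hiring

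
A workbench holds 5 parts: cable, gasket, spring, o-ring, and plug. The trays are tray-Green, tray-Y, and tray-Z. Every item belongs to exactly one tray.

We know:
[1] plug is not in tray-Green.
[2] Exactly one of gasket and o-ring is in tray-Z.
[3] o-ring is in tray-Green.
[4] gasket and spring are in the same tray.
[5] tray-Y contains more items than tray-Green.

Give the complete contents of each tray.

tray-Green = {o-ring}; tray-Y = {cable, plug}; tray-Z = {gasket, spring}

From (1): plug ∉ tray-Green.
From (3): o-ring ∈ tray-Green.
(2) (exactly one): gasket ∈ tray-Z.
(4): spring matches gasket: spring ∉ tray-Green.
(4): spring matches gasket: spring ∉ tray-Y.
(4): spring matches gasket: spring ∈ tray-Z.
Suppose cable ∈ tray-Green: no assignment then satisfies all the clues, so cable ∉ tray-Green.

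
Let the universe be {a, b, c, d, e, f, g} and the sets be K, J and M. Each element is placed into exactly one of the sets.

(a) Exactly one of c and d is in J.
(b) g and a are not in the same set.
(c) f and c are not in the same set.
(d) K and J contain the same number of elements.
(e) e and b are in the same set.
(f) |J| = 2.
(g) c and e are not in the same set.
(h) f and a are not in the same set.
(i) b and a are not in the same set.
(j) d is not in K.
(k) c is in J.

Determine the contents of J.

J = {a, c}

From (j): d ∉ K.
From (k): c ∈ J.
(a) (exactly one): d ∉ J.
(c): f ∉ J.
(g): e ∉ J.
Only one set left: d ∈ M.
(e): b matches e: b ∉ J.
Suppose a ∉ J: no assignment then satisfies all the clues, so a ∈ J.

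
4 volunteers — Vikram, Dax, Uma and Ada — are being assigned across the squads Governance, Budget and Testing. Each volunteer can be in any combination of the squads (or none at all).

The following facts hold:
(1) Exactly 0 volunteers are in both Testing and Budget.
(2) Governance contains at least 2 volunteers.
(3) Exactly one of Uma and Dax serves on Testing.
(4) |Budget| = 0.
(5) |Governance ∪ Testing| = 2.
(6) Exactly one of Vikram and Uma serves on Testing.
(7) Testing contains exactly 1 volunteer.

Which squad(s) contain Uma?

Uma: Governance, Testing

(4): Budget already has 0, so the rest are out.
Suppose Uma ∉ Governance: no assignment then satisfies all the clues, so Uma ∈ Governance.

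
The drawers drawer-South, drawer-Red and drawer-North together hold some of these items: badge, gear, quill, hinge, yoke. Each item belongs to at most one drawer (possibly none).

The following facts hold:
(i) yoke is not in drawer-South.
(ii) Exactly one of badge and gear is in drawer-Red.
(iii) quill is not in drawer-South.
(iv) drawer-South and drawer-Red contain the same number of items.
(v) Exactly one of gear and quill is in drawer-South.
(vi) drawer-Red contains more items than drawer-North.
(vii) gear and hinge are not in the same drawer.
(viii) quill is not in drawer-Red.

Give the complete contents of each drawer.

drawer-South = {gear}; drawer-Red = {badge}; drawer-North = {}

From (i): yoke ∉ drawer-South.
From (iii): quill ∉ drawer-South.
From (viii): quill ∉ drawer-Red.
(v) (exactly one): gear ∈ drawer-South.
(vii): hinge ∉ drawer-South.
(ii) (exactly one): badge ∈ drawer-Red.
Suppose quill ∈ drawer-North: no assignment then satisfies all the clues, so quill ∉ drawer-North.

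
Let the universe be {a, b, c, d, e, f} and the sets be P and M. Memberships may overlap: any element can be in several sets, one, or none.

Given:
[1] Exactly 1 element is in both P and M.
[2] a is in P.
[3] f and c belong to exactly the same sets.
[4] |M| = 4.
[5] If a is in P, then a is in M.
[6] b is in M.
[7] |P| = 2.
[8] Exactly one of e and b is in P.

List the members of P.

P = {a, e}

From (2): a ∈ P.
From (6): b ∈ M.
(5): a ∈ M.
Suppose b ∈ P: no assignment then satisfies all the clues, so b ∉ P.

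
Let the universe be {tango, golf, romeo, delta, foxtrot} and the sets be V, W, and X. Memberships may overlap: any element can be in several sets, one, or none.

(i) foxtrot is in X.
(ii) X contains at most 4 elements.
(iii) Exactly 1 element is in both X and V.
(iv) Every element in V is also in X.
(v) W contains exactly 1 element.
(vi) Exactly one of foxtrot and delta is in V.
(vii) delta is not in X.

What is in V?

V = {foxtrot}

From (i): foxtrot ∈ X.
From (vii): delta ∉ X.
(iv) contrapositive: delta ∉ V.
(vi) (exactly one): foxtrot ∈ V.
Suppose tango ∈ V: no assignment then satisfies all the clues, so tango ∉ V.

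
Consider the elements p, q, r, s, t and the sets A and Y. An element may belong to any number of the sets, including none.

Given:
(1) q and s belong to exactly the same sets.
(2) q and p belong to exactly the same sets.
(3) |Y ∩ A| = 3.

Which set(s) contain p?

p: A, Y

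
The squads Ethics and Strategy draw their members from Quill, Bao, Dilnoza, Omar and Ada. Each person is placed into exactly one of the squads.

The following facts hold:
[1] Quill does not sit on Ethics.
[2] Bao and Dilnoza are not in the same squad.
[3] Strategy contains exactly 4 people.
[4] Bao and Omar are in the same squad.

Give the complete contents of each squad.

From (1): Quill ∉ Ethics.
Only one squad left: Quill ∈ Strategy.
Suppose Bao ∈ Ethics: no assignment then satisfies all the clues, so Bao ∉ Ethics.

Ethics = {Dilnoza}; Strategy = {Ada, Bao, Omar, Quill}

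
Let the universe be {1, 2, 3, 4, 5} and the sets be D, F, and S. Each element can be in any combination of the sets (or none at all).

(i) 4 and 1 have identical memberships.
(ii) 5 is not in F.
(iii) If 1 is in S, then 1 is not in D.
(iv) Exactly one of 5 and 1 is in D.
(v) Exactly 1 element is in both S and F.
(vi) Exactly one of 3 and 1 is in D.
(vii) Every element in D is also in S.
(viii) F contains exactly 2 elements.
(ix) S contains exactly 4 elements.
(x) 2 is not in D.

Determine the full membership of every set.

From (ii): 5 ∉ F.
From (x): 2 ∉ D.
Suppose 1 ∈ D: no assignment then satisfies all the clues, so 1 ∉ D.

D = {3, 5}; F = {2, 3}; S = {1, 3, 4, 5}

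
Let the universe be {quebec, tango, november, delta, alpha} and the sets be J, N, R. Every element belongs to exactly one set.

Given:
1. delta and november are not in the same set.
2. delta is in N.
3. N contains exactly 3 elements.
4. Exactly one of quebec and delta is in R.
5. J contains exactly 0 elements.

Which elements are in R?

R = {november, quebec}

From (2): delta ∈ N.
(1): november ∉ N.
(4) (exactly one): quebec ∈ R.
(5): J already has 0, so the rest are out.
Only one set left: november ∈ R.
(3): only 3 candidates remain for N, so all are in.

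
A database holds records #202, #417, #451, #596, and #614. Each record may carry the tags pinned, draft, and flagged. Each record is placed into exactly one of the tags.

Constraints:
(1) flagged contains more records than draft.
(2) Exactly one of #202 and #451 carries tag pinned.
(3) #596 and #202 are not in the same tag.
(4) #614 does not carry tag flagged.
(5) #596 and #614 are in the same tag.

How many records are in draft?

0

From (4): #614 ∉ flagged.
(5): #596 matches #614: #596 ∉ flagged.
Suppose #202 ∈ pinned: no assignment then satisfies all the clues, so #202 ∉ pinned.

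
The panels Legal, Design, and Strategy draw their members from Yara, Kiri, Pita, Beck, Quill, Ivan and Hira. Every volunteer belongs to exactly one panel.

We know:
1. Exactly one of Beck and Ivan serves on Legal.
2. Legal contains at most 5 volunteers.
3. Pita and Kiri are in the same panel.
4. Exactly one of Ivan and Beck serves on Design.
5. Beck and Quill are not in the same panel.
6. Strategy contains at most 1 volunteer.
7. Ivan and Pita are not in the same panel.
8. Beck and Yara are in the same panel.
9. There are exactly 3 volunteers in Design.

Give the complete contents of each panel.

Legal = {Beck, Kiri, Pita, Yara}; Design = {Hira, Ivan, Quill}; Strategy = {}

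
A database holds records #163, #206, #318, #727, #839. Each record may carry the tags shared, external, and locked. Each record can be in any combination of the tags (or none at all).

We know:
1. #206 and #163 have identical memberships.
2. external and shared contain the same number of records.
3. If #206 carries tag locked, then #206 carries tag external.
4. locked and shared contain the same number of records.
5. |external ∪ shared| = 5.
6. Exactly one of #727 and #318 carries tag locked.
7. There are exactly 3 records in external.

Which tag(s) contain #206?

#206: external, locked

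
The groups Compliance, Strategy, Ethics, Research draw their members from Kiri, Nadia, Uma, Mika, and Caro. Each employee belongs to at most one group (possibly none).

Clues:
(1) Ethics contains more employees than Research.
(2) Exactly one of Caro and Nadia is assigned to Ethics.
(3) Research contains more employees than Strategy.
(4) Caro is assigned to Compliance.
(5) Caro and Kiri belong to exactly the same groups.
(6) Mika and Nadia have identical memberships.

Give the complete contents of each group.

Compliance = {Caro, Kiri}; Strategy = {}; Ethics = {Mika, Nadia}; Research = {Uma}

From (4): Caro ∈ Compliance.
(2) (exactly one): Nadia ∈ Ethics.
(5): Kiri matches Caro: Kiri ∈ Compliance.
(6): Mika matches Nadia: Mika ∉ Compliance.
(6): Mika matches Nadia: Mika ∉ Strategy.
(6): Mika matches Nadia: Mika ∈ Ethics.
Suppose Uma ∈ Compliance: no assignment then satisfies all the clues, so Uma ∉ Compliance.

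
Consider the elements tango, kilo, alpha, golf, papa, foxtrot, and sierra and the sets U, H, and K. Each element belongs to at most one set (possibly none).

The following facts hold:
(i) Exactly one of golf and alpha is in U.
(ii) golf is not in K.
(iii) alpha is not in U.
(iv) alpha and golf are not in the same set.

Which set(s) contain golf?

From (ii): golf ∉ K.
From (iii): alpha ∉ U.
(i) (exactly one): golf ∈ U.

golf: U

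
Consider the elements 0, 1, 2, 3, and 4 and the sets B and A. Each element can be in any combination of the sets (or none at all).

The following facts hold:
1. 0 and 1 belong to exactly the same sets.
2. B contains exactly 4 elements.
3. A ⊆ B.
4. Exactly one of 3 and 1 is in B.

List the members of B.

B = {0, 1, 2, 4}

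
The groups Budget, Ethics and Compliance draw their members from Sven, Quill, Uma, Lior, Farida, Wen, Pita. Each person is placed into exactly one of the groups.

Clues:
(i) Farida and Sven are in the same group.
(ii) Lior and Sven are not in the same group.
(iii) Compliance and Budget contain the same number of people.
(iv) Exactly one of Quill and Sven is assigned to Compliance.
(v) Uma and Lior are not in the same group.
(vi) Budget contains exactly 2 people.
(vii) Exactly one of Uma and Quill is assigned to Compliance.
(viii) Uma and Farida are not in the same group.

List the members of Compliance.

Compliance = {Lior, Quill}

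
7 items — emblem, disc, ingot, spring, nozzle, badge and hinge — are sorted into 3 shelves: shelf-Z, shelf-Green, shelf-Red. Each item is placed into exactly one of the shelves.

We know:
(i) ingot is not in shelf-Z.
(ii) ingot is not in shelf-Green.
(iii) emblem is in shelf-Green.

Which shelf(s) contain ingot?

From (i): ingot ∉ shelf-Z.
From (ii): ingot ∉ shelf-Green.
From (iii): emblem ∈ shelf-Green.
Only one shelf left: ingot ∈ shelf-Red.

ingot: shelf-Red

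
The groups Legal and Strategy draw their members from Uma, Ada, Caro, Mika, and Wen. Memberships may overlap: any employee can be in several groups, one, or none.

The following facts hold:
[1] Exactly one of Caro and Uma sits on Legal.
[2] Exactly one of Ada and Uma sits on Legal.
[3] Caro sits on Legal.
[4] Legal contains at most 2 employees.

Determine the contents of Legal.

Legal = {Ada, Caro}

From (3): Caro ∈ Legal.
(1) (exactly one): Uma ∉ Legal.
(2) (exactly one): Ada ∈ Legal.
(4): Legal already has 2, so the rest are out.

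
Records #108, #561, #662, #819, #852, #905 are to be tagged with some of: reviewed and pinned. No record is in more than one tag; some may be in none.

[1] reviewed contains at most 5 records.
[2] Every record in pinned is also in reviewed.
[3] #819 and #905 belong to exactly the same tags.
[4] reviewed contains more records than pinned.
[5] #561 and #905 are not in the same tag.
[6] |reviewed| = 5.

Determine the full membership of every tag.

reviewed = {#108, #662, #819, #852, #905}; pinned = {}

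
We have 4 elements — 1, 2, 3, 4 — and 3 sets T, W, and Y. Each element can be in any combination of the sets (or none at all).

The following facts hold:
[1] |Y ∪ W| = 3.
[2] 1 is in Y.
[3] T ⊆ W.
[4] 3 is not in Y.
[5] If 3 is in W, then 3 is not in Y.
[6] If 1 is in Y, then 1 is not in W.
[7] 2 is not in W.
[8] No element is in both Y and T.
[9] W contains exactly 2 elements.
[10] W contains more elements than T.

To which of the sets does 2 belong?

From (2): 1 ∈ Y.
From (4): 3 ∉ Y.
From (7): 2 ∉ W.
(3) contrapositive: 2 ∉ T.
(6): 1 ∉ W.
(8) (disjoint): 1 ∉ T.
(9): only 2 candidates remain for W, so all are in.
Suppose 2 ∈ Y: no assignment then satisfies all the clues, so 2 ∉ Y.

2: none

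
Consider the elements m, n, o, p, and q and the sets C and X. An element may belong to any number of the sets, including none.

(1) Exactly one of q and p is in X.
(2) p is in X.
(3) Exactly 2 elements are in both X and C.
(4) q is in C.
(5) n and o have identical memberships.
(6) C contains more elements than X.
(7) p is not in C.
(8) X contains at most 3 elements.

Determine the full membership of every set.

C = {m, n, o, q}; X = {n, o, p}

From (2): p ∈ X.
From (4): q ∈ C.
From (7): p ∉ C.
(1) (exactly one): q ∉ X.
Suppose m ∉ C: no assignment then satisfies all the clues, so m ∈ C.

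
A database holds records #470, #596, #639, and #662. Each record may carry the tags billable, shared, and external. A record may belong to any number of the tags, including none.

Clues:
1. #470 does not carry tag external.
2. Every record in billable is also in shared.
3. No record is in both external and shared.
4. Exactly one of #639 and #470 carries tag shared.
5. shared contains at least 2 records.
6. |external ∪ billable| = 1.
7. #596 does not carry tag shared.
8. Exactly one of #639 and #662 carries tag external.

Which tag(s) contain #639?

#639: external

From (1): #470 ∉ external.
From (7): #596 ∉ shared.
(2) contrapositive: #596 ∉ billable.
Suppose #639 ∈ billable: no assignment then satisfies all the clues, so #639 ∉ billable.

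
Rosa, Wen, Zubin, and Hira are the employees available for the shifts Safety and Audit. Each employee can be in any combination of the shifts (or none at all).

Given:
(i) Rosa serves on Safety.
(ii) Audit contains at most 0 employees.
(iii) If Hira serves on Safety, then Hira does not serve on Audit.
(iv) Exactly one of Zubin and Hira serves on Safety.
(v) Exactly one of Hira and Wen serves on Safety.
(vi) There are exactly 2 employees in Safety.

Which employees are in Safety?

Safety = {Hira, Rosa}

From (i): Rosa ∈ Safety.
(ii): Audit already has 0, so the rest are out.
Suppose Wen ∈ Safety: no assignment then satisfies all the clues, so Wen ∉ Safety.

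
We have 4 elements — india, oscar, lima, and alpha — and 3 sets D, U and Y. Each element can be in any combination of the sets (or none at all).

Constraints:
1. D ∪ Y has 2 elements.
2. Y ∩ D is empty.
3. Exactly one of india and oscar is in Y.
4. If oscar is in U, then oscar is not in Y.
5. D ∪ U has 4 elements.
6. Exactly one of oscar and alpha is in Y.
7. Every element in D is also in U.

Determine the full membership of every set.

D = {}; U = {alpha, india, lima, oscar}; Y = {alpha, india}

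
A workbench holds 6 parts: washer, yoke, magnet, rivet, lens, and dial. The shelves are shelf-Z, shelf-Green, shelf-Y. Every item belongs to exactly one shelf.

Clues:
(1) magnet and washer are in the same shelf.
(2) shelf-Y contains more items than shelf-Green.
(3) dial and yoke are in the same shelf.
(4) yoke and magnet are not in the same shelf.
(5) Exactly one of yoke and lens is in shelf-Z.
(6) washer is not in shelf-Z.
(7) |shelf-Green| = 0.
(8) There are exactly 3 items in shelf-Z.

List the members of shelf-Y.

From (6): washer ∉ shelf-Z.
(1): magnet matches washer: magnet ∉ shelf-Z.
(7): shelf-Green already has 0, so the rest are out.
Only one shelf left: washer ∈ shelf-Y.
Only one shelf left: magnet ∈ shelf-Y.
(4): yoke ∉ shelf-Y.
Only one shelf left: yoke ∈ shelf-Z.
(3): dial matches yoke: dial ∈ shelf-Z.
(5) (exactly one): lens ∉ shelf-Z.
(8): only 3 candidates remain for shelf-Z, so all are in.
Only one shelf left: lens ∈ shelf-Y.

shelf-Y = {lens, magnet, washer}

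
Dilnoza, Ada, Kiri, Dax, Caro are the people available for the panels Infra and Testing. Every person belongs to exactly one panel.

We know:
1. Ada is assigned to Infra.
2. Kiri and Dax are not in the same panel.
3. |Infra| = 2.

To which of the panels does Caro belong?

Caro: Testing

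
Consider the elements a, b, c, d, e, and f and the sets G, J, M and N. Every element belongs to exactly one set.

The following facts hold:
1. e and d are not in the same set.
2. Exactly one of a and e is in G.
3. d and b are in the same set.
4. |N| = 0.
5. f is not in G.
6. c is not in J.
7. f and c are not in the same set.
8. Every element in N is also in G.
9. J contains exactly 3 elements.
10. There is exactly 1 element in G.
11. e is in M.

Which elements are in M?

From (5): f ∉ G.
From (6): c ∉ J.
From (11): e ∈ M.
(1): d ∉ M.
(2) (exactly one): a ∈ G.
(3): b matches d: b ∉ M.
(4): N already has 0, so the rest are out.
(9): only 3 candidates remain for J, so all are in.
(10): G already has 1, so the rest are out.
Only one set left: c ∈ M.

M = {c, e}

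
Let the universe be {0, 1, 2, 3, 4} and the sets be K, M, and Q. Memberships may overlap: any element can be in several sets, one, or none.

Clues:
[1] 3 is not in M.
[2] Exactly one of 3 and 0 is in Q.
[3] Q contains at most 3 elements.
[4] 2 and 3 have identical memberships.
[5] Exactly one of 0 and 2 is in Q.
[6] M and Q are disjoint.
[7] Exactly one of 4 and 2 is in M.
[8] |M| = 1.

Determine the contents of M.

M = {4}

From (1): 3 ∉ M.
(4): 2 matches 3: 2 ∉ M.
(7) (exactly one): 4 ∈ M.
(8): M already has 1, so the rest are out.
(6) (disjoint): 4 ∉ Q.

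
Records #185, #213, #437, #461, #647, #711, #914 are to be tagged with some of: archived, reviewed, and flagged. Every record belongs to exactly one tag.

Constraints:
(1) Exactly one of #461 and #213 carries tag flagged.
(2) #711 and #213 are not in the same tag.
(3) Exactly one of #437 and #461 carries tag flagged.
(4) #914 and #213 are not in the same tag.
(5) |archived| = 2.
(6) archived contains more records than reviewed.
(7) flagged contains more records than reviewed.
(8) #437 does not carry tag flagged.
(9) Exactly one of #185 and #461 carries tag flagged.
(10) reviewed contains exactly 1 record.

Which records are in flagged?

flagged = {#461, #647, #711, #914}

From (8): #437 ∉ flagged.
(3) (exactly one): #461 ∈ flagged.
(9) (exactly one): #185 ∉ flagged.
(1) (exactly one): #213 ∉ flagged.
Suppose #647 ∉ flagged: no assignment then satisfies all the clues, so #647 ∈ flagged.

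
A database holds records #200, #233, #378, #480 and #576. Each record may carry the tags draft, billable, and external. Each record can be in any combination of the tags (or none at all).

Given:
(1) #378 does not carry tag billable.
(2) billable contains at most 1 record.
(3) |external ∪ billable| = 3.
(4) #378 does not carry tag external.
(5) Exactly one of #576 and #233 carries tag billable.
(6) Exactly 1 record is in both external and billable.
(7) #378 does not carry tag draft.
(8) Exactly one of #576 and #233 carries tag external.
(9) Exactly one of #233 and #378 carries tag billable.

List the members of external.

external = {#200, #233, #480}

From (1): #378 ∉ billable.
From (4): #378 ∉ external.
From (7): #378 ∉ draft.
(9) (exactly one): #233 ∈ billable.
(2): billable already has 1, so the rest are out.
Suppose #200 ∉ external: no assignment then satisfies all the clues, so #200 ∈ external.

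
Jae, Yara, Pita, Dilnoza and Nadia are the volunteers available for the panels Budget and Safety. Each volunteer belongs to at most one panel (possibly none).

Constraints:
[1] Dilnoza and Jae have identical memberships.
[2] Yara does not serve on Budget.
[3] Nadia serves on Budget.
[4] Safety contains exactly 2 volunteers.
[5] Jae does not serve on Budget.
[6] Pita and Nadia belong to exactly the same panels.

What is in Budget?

From (2): Yara ∉ Budget.
From (3): Nadia ∈ Budget.
From (5): Jae ∉ Budget.
(1): Dilnoza matches Jae: Dilnoza ∉ Budget.
(6): Pita matches Nadia: Pita ∈ Budget.

Budget = {Nadia, Pita}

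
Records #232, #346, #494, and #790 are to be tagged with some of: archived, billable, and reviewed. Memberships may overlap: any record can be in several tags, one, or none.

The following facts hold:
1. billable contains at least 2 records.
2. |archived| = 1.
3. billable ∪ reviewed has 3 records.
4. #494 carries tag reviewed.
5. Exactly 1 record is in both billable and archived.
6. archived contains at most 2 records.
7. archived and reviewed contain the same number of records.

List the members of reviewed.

reviewed = {#494}

From (4): #494 ∈ reviewed.
Suppose #232 ∈ reviewed: no assignment then satisfies all the clues, so #232 ∉ reviewed.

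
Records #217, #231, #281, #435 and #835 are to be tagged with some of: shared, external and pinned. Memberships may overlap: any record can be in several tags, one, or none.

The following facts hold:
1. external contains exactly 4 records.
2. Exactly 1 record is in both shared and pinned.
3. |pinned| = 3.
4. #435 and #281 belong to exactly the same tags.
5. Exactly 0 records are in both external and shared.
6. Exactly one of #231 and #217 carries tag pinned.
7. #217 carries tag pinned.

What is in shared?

shared = {#217}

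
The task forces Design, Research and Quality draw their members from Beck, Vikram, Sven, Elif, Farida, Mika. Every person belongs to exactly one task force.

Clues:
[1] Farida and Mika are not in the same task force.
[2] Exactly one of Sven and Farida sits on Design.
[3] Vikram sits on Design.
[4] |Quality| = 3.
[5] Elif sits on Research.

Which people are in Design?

Design = {Farida, Vikram}

From (3): Vikram ∈ Design.
From (5): Elif ∈ Research.
Suppose Beck ∈ Design: no assignment then satisfies all the clues, so Beck ∉ Design.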